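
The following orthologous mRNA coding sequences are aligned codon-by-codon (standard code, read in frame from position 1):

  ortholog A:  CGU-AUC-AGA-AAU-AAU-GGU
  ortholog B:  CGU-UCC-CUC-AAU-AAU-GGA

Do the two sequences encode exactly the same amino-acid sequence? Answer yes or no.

Codon 1: CGU Arg / CGU Arg — identical.
Codon 2: AUC Ile / UCC Ser — nonsynonymous.
Codon 3: AGA Arg / CUC Leu — nonsynonymous.
Codon 4: AAU Asn / AAU Asn — identical.
Codon 5: AAU Asn / AAU Asn — identical.
Codon 6: GGU Gly / GGA Gly — synonymous.
Nonsynonymous differences: 2 → different protein.

no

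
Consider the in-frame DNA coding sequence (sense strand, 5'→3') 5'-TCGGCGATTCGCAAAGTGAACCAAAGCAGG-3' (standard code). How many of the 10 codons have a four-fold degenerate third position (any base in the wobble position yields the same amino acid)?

4

Codon 1 TCG (Ser): third position 4-fold.
Codon 2 GCG (Ala): third position 4-fold.
Codon 3 ATT (Ile): third position 3-fold.
Codon 4 CGC (Arg): third position 4-fold.
Codon 5 AAA (Lys): third position 2-fold.
Codon 6 GTG (Val): third position 4-fold.
Codon 7 AAC (Asn): third position 2-fold.
Codon 8 CAA (Gln): third position 2-fold.
Codon 9 AGC (Ser): third position 2-fold.
Codon 10 AGG (Arg): third position 2-fold.
Four-fold degenerate third positions: 4.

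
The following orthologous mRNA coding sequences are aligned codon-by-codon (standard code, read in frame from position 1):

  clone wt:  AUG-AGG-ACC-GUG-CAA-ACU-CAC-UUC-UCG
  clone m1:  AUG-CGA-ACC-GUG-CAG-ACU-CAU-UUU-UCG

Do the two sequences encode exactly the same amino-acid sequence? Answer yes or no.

yes

Codon 1: AUG Met / AUG Met — identical.
Codon 2: AGG Arg / CGA Arg — synonymous.
Codon 3: ACC Thr / ACC Thr — identical.
Codon 4: GUG Val / GUG Val — identical.
Codon 5: CAA Gln / CAG Gln — synonymous.
Codon 6: ACU Thr / ACU Thr — identical.
Codon 7: CAC His / CAU His — synonymous.
Codon 8: UUC Phe / UUU Phe — synonymous.
Codon 9: UCG Ser / UCG Ser — identical.
Nonsynonymous differences: 0 → same protein.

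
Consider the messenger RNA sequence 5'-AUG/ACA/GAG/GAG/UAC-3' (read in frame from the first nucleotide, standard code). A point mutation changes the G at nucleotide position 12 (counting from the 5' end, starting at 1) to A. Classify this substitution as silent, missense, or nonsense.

Position 12 falls in codon 4: GAG → Glu.
After the substitution the codon is GAA → Glu.
Both encode Glu, so the change is synonymous.

silent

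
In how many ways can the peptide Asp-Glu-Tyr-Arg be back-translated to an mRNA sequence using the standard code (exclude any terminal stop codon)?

Asp: 2 codons.
Glu: 2 codons.
Tyr: 2 codons.
Arg: 6 codons.
2 × 2 × 2 × 6 = 48.

48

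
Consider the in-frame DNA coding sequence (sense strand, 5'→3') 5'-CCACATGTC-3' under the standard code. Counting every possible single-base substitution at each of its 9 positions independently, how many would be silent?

7

Codon 1 (CCA, Pro): 3 synonymous substitutions.
Codon 2 (CAT, His): 1 synonymous substitution.
Codon 3 (GTC, Val): 3 synonymous substitutions.
Total: 3 + 1 + 3 = 7.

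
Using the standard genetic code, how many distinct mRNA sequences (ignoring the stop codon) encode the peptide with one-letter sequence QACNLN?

384

Gln: 2 codons.
Ala: 4 codons.
Cys: 2 codons.
Asn: 2 codons.
Leu: 6 codons.
Asn: 2 codons.
2 × 4 × 2 × 2 × 6 × 2 = 384.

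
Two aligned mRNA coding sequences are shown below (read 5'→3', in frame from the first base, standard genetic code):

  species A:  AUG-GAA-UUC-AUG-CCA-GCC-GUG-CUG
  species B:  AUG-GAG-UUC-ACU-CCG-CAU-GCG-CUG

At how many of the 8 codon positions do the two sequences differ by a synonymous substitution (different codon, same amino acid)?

2

Codon 1: AUG Met / AUG Met — identical.
Codon 2: GAA Glu / GAG Glu — synonymous.
Codon 3: UUC Phe / UUC Phe — identical.
Codon 4: AUG Met / ACU Thr — nonsynonymous.
Codon 5: CCA Pro / CCG Pro — synonymous.
Codon 6: GCC Ala / CAU His — nonsynonymous.
Codon 7: GUG Val / GCG Ala — nonsynonymous.
Codon 8: CUG Leu / CUG Leu — identical.
Synonymous differences: 2.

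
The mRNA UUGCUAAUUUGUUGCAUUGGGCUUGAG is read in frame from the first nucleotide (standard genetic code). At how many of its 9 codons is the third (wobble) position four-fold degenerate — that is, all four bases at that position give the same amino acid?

Codon 1 UUG (Leu): third position 2-fold.
Codon 2 CUA (Leu): third position 4-fold.
Codon 3 AUU (Ile): third position 3-fold.
Codon 4 UGU (Cys): third position 2-fold.
Codon 5 UGC (Cys): third position 2-fold.
Codon 6 AUU (Ile): third position 3-fold.
Codon 7 GGG (Gly): third position 4-fold.
Codon 8 CUU (Leu): third position 4-fold.
Codon 9 GAG (Glu): third position 2-fold.
Four-fold degenerate third positions: 3.

3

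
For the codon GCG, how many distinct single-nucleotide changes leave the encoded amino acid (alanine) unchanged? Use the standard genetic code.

3

Position 1: none → 0 synonymous.
Position 2: none → 0 synonymous.
Position 3: GCT, GCC, GCA → 3 synonymous.
Total: 0 + 0 + 3 = 3.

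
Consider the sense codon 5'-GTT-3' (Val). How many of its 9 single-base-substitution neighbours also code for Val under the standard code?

3

Position 1: none → 0 synonymous.
Position 2: none → 0 synonymous.
Position 3: GTC, GTA, GTG → 3 synonymous.
Total: 0 + 0 + 3 = 3.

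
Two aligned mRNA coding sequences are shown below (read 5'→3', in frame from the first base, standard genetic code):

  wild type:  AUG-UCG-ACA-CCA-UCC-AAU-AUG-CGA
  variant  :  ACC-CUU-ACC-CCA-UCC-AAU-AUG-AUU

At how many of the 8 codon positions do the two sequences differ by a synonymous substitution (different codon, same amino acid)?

Codon 1: AUG Met / ACC Thr — nonsynonymous.
Codon 2: UCG Ser / CUU Leu — nonsynonymous.
Codon 3: ACA Thr / ACC Thr — synonymous.
Codon 4: CCA Pro / CCA Pro — identical.
Codon 5: UCC Ser / UCC Ser — identical.
Codon 6: AAU Asn / AAU Asn — identical.
Codon 7: AUG Met / AUG Met — identical.
Codon 8: CGA Arg / AUU Ile — nonsynonymous.
Synonymous differences: 1.

1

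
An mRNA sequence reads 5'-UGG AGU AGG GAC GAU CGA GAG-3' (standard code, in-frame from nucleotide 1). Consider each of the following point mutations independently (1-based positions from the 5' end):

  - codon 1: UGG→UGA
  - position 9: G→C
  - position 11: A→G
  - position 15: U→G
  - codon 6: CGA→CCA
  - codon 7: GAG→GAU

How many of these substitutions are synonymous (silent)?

Codon 1: UGG (Trp) → UGA (Stop) — nonsense.
Codon 3: AGG (Arg) → AGC (Ser) — missense.
Codon 4: GAC (Asp) → GGC (Gly) — missense.
Codon 5: GAU (Asp) → GAG (Glu) — missense.
Codon 6: CGA (Arg) → CCA (Pro) — missense.
Codon 7: GAG (Glu) → GAU (Asp) — missense.
Synonymous: 0 of 6.

0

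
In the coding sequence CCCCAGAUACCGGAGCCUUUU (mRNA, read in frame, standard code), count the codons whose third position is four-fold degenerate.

Codon 1 CCC (Pro): third position 4-fold.
Codon 2 CAG (Gln): third position 2-fold.
Codon 3 AUA (Ile): third position 3-fold.
Codon 4 CCG (Pro): third position 4-fold.
Codon 5 GAG (Glu): third position 2-fold.
Codon 6 CCU (Pro): third position 4-fold.
Codon 7 UUU (Phe): third position 2-fold.
Four-fold degenerate third positions: 3.

3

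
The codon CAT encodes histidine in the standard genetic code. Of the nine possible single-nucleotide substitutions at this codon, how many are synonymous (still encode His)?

1

Position 1: none → 0 synonymous.
Position 2: none → 0 synonymous.
Position 3: CAC → 1 synonymous.
Total: 0 + 0 + 1 = 1.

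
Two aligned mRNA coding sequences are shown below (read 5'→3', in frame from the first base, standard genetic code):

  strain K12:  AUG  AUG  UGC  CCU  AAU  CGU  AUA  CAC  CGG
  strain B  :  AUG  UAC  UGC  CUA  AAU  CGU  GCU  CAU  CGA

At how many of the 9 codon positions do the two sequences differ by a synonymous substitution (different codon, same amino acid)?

Codon 1: AUG Met / AUG Met — identical.
Codon 2: AUG Met / UAC Tyr — nonsynonymous.
Codon 3: UGC Cys / UGC Cys — identical.
Codon 4: CCU Pro / CUA Leu — nonsynonymous.
Codon 5: AAU Asn / AAU Asn — identical.
Codon 6: CGU Arg / CGU Arg — identical.
Codon 7: AUA Ile / GCU Ala — nonsynonymous.
Codon 8: CAC His / CAU His — synonymous.
Codon 9: CGG Arg / CGA Arg — synonymous.
Synonymous differences: 2.

2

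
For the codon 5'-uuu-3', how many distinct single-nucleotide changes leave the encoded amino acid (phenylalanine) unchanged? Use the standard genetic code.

Position 1: none → 0 synonymous.
Position 2: none → 0 synonymous.
Position 3: UUC → 1 synonymous.
Total: 0 + 0 + 1 = 1.

1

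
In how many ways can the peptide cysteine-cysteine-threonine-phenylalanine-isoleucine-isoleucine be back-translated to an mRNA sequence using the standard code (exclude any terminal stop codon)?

288

Cys: 2 codons.
Cys: 2 codons.
Thr: 4 codons.
Phe: 2 codons.
Ile: 3 codons.
Ile: 3 codons.
2 × 2 × 4 × 2 × 3 × 3 = 288.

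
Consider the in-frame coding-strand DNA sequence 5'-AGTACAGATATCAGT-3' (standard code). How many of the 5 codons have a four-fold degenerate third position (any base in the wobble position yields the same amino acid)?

1

Codon 1 AGT (Ser): third position 2-fold.
Codon 2 ACA (Thr): third position 4-fold.
Codon 3 GAT (Asp): third position 2-fold.
Codon 4 ATC (Ile): third position 3-fold.
Codon 5 AGT (Ser): third position 2-fold.
Four-fold degenerate third positions: 1.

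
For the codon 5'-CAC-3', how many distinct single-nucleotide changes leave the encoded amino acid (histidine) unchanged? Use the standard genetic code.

1

Position 1: none → 0 synonymous.
Position 2: none → 0 synonymous.
Position 3: CAT → 1 synonymous.
Total: 0 + 0 + 1 = 1.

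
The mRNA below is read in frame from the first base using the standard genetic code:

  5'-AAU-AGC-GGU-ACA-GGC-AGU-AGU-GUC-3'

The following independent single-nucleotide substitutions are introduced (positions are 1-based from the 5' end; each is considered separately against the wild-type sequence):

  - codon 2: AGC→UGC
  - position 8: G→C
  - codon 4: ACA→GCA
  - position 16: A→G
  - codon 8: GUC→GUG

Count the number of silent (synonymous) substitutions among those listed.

Codon 2: AGC (Ser) → UGC (Cys) — missense.
Codon 3: GGU (Gly) → GCU (Ala) — missense.
Codon 4: ACA (Thr) → GCA (Ala) — missense.
Codon 6: AGU (Ser) → GGU (Gly) — missense.
Codon 8: GUC (Val) → GUG (Val) — synonymous.
Synonymous: 1 of 5.

1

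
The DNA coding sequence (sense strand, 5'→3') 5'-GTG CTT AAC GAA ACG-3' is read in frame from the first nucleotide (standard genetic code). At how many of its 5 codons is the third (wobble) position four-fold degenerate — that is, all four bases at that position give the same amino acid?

3

Codon 1 GTG (Val): third position 4-fold.
Codon 2 CTT (Leu): third position 4-fold.
Codon 3 AAC (Asn): third position 2-fold.
Codon 4 GAA (Glu): third position 2-fold.
Codon 5 ACG (Thr): third position 4-fold.
Four-fold degenerate third positions: 3.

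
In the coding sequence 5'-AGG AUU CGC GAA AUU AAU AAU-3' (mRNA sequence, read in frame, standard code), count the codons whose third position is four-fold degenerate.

Codon 1 AGG (Arg): third position 2-fold.
Codon 2 AUU (Ile): third position 3-fold.
Codon 3 CGC (Arg): third position 4-fold.
Codon 4 GAA (Glu): third position 2-fold.
Codon 5 AUU (Ile): third position 3-fold.
Codon 6 AAU (Asn): third position 2-fold.
Codon 7 AAU (Asn): third position 2-fold.
Four-fold degenerate third positions: 1.

1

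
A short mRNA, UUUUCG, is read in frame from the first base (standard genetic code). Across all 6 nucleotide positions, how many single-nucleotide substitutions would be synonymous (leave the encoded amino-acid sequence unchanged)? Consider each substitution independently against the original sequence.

Codon 1 (UUU, Phe): 1 synonymous substitution.
Codon 2 (UCG, Ser): 3 synonymous substitutions.
Total: 1 + 3 = 4.

4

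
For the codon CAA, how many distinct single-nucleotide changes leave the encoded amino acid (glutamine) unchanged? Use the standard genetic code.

Position 1: none → 0 synonymous.
Position 2: none → 0 synonymous.
Position 3: CAG → 1 synonymous.
Total: 0 + 0 + 1 = 1.

1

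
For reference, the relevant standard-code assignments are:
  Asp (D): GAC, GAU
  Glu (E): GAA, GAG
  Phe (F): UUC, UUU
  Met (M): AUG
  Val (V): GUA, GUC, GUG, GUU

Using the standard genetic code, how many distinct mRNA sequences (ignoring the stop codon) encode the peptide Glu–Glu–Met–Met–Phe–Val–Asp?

Glu: 2 codons.
Glu: 2 codons.
Met: 1 codon.
Met: 1 codon.
Phe: 2 codons.
Val: 4 codons.
Asp: 2 codons.
2 × 2 × 1 × 1 × 2 × 4 × 2 = 64.

64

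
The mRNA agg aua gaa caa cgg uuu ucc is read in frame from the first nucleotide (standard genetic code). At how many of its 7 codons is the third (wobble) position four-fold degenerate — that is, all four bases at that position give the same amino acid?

2

Codon 1 AGG (Arg): third position 2-fold.
Codon 2 AUA (Ile): third position 3-fold.
Codon 3 GAA (Glu): third position 2-fold.
Codon 4 CAA (Gln): third position 2-fold.
Codon 5 CGG (Arg): third position 4-fold.
Codon 6 UUU (Phe): third position 2-fold.
Codon 7 UCC (Ser): third position 4-fold.
Four-fold degenerate third positions: 2.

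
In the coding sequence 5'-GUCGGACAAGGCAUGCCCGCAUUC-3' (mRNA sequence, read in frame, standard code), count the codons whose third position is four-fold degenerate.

Codon 1 GUC (Val): third position 4-fold.
Codon 2 GGA (Gly): third position 4-fold.
Codon 3 CAA (Gln): third position 2-fold.
Codon 4 GGC (Gly): third position 4-fold.
Codon 5 AUG (Met): third position 1-fold.
Codon 6 CCC (Pro): third position 4-fold.
Codon 7 GCA (Ala): third position 4-fold.
Codon 8 UUC (Phe): third position 2-fold.
Four-fold degenerate third positions: 5.

5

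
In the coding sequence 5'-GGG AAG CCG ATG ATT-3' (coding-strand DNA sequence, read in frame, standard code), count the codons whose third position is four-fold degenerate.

2

Codon 1 GGG (Gly): third position 4-fold.
Codon 2 AAG (Lys): third position 2-fold.
Codon 3 CCG (Pro): third position 4-fold.
Codon 4 ATG (Met): third position 1-fold.
Codon 5 ATT (Ile): third position 3-fold.
Four-fold degenerate third positions: 2.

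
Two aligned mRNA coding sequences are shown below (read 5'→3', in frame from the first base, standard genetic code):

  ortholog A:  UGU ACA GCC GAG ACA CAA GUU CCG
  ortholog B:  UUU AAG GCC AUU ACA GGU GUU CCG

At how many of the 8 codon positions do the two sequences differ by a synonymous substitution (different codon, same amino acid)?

Codon 1: UGU Cys / UUU Phe — nonsynonymous.
Codon 2: ACA Thr / AAG Lys — nonsynonymous.
Codon 3: GCC Ala / GCC Ala — identical.
Codon 4: GAG Glu / AUU Ile — nonsynonymous.
Codon 5: ACA Thr / ACA Thr — identical.
Codon 6: CAA Gln / GGU Gly — nonsynonymous.
Codon 7: GUU Val / GUU Val — identical.
Codon 8: CCG Pro / CCG Pro — identical.
Synonymous differences: 0.

0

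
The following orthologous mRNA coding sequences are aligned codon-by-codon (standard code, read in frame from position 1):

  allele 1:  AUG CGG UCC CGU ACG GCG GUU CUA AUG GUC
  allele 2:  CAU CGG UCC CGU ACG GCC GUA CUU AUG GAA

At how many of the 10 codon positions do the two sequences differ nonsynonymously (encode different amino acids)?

2

Codon 1: AUG Met / CAU His — nonsynonymous.
Codon 2: CGG Arg / CGG Arg — identical.
Codon 3: UCC Ser / UCC Ser — identical.
Codon 4: CGU Arg / CGU Arg — identical.
Codon 5: ACG Thr / ACG Thr — identical.
Codon 6: GCG Ala / GCC Ala — synonymous.
Codon 7: GUU Val / GUA Val — synonymous.
Codon 8: CUA Leu / CUU Leu — synonymous.
Codon 9: AUG Met / AUG Met — identical.
Codon 10: GUC Val / GAA Glu — nonsynonymous.
Nonsynonymous differences: 2.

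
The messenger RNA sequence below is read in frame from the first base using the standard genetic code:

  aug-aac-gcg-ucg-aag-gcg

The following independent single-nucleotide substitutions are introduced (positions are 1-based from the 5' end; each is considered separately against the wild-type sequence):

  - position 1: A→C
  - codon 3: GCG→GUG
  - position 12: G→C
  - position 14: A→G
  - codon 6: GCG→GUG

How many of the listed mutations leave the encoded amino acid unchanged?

1

Codon 1: AUG (Met) → CUG (Leu) — missense.
Codon 3: GCG (Ala) → GUG (Val) — missense.
Codon 4: UCG (Ser) → UCC (Ser) — synonymous.
Codon 5: AAG (Lys) → AGG (Arg) — missense.
Codon 6: GCG (Ala) → GUG (Val) — missense.
Synonymous: 1 of 5.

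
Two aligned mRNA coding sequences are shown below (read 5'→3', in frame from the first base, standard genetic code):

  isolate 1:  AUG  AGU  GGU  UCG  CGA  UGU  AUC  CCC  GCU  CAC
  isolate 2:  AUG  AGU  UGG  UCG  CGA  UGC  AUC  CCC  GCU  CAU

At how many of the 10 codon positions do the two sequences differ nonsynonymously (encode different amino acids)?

Codon 1: AUG Met / AUG Met — identical.
Codon 2: AGU Ser / AGU Ser — identical.
Codon 3: GGU Gly / UGG Trp — nonsynonymous.
Codon 4: UCG Ser / UCG Ser — identical.
Codon 5: CGA Arg / CGA Arg — identical.
Codon 6: UGU Cys / UGC Cys — synonymous.
Codon 7: AUC Ile / AUC Ile — identical.
Codon 8: CCC Pro / CCC Pro — identical.
Codon 9: GCU Ala / GCU Ala — identical.
Codon 10: CAC His / CAU His — synonymous.
Nonsynonymous differences: 1.

1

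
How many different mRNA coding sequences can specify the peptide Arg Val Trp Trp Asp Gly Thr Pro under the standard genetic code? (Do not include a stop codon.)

3072

Arg: 6 codons.
Val: 4 codons.
Trp: 1 codon.
Trp: 1 codon.
Asp: 2 codons.
Gly: 4 codons.
Thr: 4 codons.
Pro: 4 codons.
6 × 4 × 1 × 1 × 2 × 4 × 4 × 4 = 3072.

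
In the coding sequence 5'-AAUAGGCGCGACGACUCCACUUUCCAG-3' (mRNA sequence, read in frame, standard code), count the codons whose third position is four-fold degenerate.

3

Codon 1 AAU (Asn): third position 2-fold.
Codon 2 AGG (Arg): third position 2-fold.
Codon 3 CGC (Arg): third position 4-fold.
Codon 4 GAC (Asp): third position 2-fold.
Codon 5 GAC (Asp): third position 2-fold.
Codon 6 UCC (Ser): third position 4-fold.
Codon 7 ACU (Thr): third position 4-fold.
Codon 8 UUC (Phe): third position 2-fold.
Codon 9 CAG (Gln): third position 2-fold.
Four-fold degenerate third positions: 3.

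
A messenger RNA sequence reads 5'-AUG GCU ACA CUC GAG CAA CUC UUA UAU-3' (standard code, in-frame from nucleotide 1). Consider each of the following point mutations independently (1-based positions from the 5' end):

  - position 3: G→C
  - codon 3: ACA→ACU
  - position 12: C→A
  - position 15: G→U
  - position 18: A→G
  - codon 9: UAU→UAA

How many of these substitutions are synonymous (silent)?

3

Codon 1: AUG (Met) → AUC (Ile) — missense.
Codon 3: ACA (Thr) → ACU (Thr) — synonymous.
Codon 4: CUC (Leu) → CUA (Leu) — synonymous.
Codon 5: GAG (Glu) → GAU (Asp) — missense.
Codon 6: CAA (Gln) → CAG (Gln) — synonymous.
Codon 9: UAU (Tyr) → UAA (Stop) — nonsense.
Synonymous: 3 of 6.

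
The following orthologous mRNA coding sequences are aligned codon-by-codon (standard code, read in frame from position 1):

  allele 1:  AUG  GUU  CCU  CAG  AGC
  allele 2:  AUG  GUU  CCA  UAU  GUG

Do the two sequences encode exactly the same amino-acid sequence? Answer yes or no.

Codon 1: AUG Met / AUG Met — identical.
Codon 2: GUU Val / GUU Val — identical.
Codon 3: CCU Pro / CCA Pro — synonymous.
Codon 4: CAG Gln / UAU Tyr — nonsynonymous.
Codon 5: AGC Ser / GUG Val — nonsynonymous.
Nonsynonymous differences: 2 → different protein.

no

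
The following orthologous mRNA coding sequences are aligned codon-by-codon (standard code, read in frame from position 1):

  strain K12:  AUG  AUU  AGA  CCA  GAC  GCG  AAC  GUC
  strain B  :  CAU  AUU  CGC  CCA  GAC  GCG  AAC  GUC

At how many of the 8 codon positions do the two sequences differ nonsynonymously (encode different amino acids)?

Codon 1: AUG Met / CAU His — nonsynonymous.
Codon 2: AUU Ile / AUU Ile — identical.
Codon 3: AGA Arg / CGC Arg — synonymous.
Codon 4: CCA Pro / CCA Pro — identical.
Codon 5: GAC Asp / GAC Asp — identical.
Codon 6: GCG Ala / GCG Ala — identical.
Codon 7: AAC Asn / AAC Asn — identical.
Codon 8: GUC Val / GUC Val — identical.
Nonsynonymous differences: 1.

1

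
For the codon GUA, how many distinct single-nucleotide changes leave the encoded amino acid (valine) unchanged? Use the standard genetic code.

3

Position 1: none → 0 synonymous.
Position 2: none → 0 synonymous.
Position 3: GUU, GUC, GUG → 3 synonymous.
Total: 0 + 0 + 3 = 3.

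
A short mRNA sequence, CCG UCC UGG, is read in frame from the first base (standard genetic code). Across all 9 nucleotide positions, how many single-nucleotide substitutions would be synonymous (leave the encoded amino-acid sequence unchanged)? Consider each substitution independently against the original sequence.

6

Codon 1 (CCG, Pro): 3 synonymous substitutions.
Codon 2 (UCC, Ser): 3 synonymous substitutions.
Codon 3 (UGG, Trp): 0 synonymous substitutions.
Total: 3 + 3 + 0 = 6.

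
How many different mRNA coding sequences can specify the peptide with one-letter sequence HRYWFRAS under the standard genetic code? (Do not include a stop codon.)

6912

His: 2 codons.
Arg: 6 codons.
Tyr: 2 codons.
Trp: 1 codon.
Phe: 2 codons.
Arg: 6 codons.
Ala: 4 codons.
Ser: 6 codons.
2 × 6 × 2 × 1 × 2 × 6 × 4 × 6 = 6912.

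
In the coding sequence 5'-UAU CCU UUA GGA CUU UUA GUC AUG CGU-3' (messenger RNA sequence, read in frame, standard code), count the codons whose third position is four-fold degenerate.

5

Codon 1 UAU (Tyr): third position 2-fold.
Codon 2 CCU (Pro): third position 4-fold.
Codon 3 UUA (Leu): third position 2-fold.
Codon 4 GGA (Gly): third position 4-fold.
Codon 5 CUU (Leu): third position 4-fold.
Codon 6 UUA (Leu): third position 2-fold.
Codon 7 GUC (Val): third position 4-fold.
Codon 8 AUG (Met): third position 1-fold.
Codon 9 CGU (Arg): third position 4-fold.
Four-fold degenerate third positions: 5.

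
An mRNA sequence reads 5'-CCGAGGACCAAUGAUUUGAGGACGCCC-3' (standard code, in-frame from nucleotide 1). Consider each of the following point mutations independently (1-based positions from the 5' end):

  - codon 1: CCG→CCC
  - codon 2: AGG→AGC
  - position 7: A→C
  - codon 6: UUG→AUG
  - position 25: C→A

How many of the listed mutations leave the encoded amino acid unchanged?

Codon 1: CCG (Pro) → CCC (Pro) — synonymous.
Codon 2: AGG (Arg) → AGC (Ser) — missense.
Codon 3: ACC (Thr) → CCC (Pro) — missense.
Codon 6: UUG (Leu) → AUG (Met) — missense.
Codon 9: CCC (Pro) → ACC (Thr) — missense.
Synonymous: 1 of 5.

1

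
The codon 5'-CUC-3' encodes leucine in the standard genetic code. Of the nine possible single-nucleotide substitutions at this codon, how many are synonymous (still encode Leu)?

3

Position 1: none → 0 synonymous.
Position 2: none → 0 synonymous.
Position 3: CUU, CUA, CUG → 3 synonymous.
Total: 0 + 0 + 3 = 3.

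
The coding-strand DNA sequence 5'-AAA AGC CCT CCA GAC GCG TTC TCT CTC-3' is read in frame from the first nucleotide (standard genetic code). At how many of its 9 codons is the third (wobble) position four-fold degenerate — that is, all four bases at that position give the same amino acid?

Codon 1 AAA (Lys): third position 2-fold.
Codon 2 AGC (Ser): third position 2-fold.
Codon 3 CCT (Pro): third position 4-fold.
Codon 4 CCA (Pro): third position 4-fold.
Codon 5 GAC (Asp): third position 2-fold.
Codon 6 GCG (Ala): third position 4-fold.
Codon 7 TTC (Phe): third position 2-fold.
Codon 8 TCT (Ser): third position 4-fold.
Codon 9 CTC (Leu): third position 4-fold.
Four-fold degenerate third positions: 5.

5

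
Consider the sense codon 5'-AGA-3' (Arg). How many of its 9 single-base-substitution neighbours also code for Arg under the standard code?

Position 1: CGA → 1 synonymous.
Position 2: none → 0 synonymous.
Position 3: AGG → 1 synonymous.
Total: 1 + 0 + 1 = 2.

2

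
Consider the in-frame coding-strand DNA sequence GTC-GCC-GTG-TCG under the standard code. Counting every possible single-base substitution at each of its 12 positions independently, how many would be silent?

12

Codon 1 (GTC, Val): 3 synonymous substitutions.
Codon 2 (GCC, Ala): 3 synonymous substitutions.
Codon 3 (GTG, Val): 3 synonymous substitutions.
Codon 4 (TCG, Ser): 3 synonymous substitutions.
Total: 3 + 3 + 3 + 3 = 12.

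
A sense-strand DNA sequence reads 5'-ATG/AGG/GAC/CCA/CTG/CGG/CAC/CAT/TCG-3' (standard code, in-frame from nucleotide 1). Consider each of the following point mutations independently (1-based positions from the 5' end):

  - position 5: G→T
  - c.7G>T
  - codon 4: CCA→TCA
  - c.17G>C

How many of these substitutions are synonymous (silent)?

0

Codon 2: AGG (Arg) → ATG (Met) — missense.
Codon 3: GAC (Asp) → TAC (Tyr) — missense.
Codon 4: CCA (Pro) → TCA (Ser) — missense.
Codon 6: CGG (Arg) → CCG (Pro) — missense.
Synonymous: 0 of 4.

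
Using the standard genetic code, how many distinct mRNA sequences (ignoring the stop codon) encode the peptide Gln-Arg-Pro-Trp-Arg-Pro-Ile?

3456

Gln: 2 codons.
Arg: 6 codons.
Pro: 4 codons.
Trp: 1 codon.
Arg: 6 codons.
Pro: 4 codons.
Ile: 3 codons.
2 × 6 × 4 × 1 × 6 × 4 × 3 = 3456.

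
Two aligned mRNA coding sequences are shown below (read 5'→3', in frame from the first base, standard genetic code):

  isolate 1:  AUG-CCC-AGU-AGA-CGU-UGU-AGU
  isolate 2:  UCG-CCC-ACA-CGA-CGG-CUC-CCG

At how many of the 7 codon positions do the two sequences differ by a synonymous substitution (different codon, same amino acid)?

2

Codon 1: AUG Met / UCG Ser — nonsynonymous.
Codon 2: CCC Pro / CCC Pro — identical.
Codon 3: AGU Ser / ACA Thr — nonsynonymous.
Codon 4: AGA Arg / CGA Arg — synonymous.
Codon 5: CGU Arg / CGG Arg — synonymous.
Codon 6: UGU Cys / CUC Leu — nonsynonymous.
Codon 7: AGU Ser / CCG Pro — nonsynonymous.
Synonymous differences: 2.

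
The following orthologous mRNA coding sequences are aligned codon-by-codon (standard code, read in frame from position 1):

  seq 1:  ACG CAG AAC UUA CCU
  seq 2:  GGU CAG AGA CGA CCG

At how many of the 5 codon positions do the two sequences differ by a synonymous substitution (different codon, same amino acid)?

Codon 1: ACG Thr / GGU Gly — nonsynonymous.
Codon 2: CAG Gln / CAG Gln — identical.
Codon 3: AAC Asn / AGA Arg — nonsynonymous.
Codon 4: UUA Leu / CGA Arg — nonsynonymous.
Codon 5: CCU Pro / CCG Pro — synonymous.
Synonymous differences: 1.

1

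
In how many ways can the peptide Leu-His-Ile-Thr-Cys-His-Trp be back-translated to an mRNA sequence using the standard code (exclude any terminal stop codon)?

576

Leu: 6 codons.
His: 2 codons.
Ile: 3 codons.
Thr: 4 codons.
Cys: 2 codons.
His: 2 codons.
Trp: 1 codon.
6 × 2 × 3 × 4 × 2 × 2 × 1 = 576.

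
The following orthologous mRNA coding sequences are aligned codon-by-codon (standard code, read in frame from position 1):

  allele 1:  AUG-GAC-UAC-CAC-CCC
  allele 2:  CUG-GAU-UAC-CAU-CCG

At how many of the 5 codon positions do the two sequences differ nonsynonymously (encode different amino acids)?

1

Codon 1: AUG Met / CUG Leu — nonsynonymous.
Codon 2: GAC Asp / GAU Asp — synonymous.
Codon 3: UAC Tyr / UAC Tyr — identical.
Codon 4: CAC His / CAU His — synonymous.
Codon 5: CCC Pro / CCG Pro — synonymous.
Nonsynonymous differences: 1.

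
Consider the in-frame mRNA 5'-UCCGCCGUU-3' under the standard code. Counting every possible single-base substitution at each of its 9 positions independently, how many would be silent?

9

Codon 1 (UCC, Ser): 3 synonymous substitutions.
Codon 2 (GCC, Ala): 3 synonymous substitutions.
Codon 3 (GUU, Val): 3 synonymous substitutions.
Total: 3 + 3 + 3 = 9.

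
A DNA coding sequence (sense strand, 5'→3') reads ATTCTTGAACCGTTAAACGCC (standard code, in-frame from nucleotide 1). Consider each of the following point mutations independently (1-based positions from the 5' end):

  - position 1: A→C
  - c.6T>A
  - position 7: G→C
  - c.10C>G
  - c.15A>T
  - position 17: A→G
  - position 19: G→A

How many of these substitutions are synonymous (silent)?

1

Codon 1: ATT (Ile) → CTT (Leu) — missense.
Codon 2: CTT (Leu) → CTA (Leu) — synonymous.
Codon 3: GAA (Glu) → CAA (Gln) — missense.
Codon 4: CCG (Pro) → GCG (Ala) — missense.
Codon 5: TTA (Leu) → TTT (Phe) — missense.
Codon 6: AAC (Asn) → AGC (Ser) — missense.
Codon 7: GCC (Ala) → ACC (Thr) — missense.
Synonymous: 1 of 7.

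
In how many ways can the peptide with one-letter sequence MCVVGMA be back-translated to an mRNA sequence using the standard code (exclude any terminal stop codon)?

512

Met: 1 codon.
Cys: 2 codons.
Val: 4 codons.
Val: 4 codons.
Gly: 4 codons.
Met: 1 codon.
Ala: 4 codons.
1 × 2 × 4 × 4 × 4 × 1 × 4 = 512.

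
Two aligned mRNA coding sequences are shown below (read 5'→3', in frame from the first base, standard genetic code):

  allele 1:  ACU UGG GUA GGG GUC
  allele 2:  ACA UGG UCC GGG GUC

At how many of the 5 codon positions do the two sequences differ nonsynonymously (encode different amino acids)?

1

Codon 1: ACU Thr / ACA Thr — synonymous.
Codon 2: UGG Trp / UGG Trp — identical.
Codon 3: GUA Val / UCC Ser — nonsynonymous.
Codon 4: GGG Gly / GGG Gly — identical.
Codon 5: GUC Val / GUC Val — identical.
Nonsynonymous differences: 1.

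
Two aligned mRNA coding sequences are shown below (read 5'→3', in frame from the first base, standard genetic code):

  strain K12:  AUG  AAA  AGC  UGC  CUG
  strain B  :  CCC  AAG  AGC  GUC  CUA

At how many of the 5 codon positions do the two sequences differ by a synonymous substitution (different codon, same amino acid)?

2

Codon 1: AUG Met / CCC Pro — nonsynonymous.
Codon 2: AAA Lys / AAG Lys — synonymous.
Codon 3: AGC Ser / AGC Ser — identical.
Codon 4: UGC Cys / GUC Val — nonsynonymous.
Codon 5: CUG Leu / CUA Leu — synonymous.
Synonymous differences: 2.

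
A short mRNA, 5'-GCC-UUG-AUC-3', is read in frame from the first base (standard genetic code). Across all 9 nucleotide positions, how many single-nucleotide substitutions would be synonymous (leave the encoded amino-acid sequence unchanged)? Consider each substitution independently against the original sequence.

Codon 1 (GCC, Ala): 3 synonymous substitutions.
Codon 2 (UUG, Leu): 2 synonymous substitutions.
Codon 3 (AUC, Ile): 2 synonymous substitutions.
Total: 3 + 2 + 2 = 7.

7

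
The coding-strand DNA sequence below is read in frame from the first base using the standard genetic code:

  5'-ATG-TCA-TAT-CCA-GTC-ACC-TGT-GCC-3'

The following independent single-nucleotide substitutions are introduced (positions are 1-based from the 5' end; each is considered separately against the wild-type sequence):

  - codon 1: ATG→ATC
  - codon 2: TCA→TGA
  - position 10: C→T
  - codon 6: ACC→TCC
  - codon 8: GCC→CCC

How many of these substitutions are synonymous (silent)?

0

Codon 1: ATG (Met) → ATC (Ile) — missense.
Codon 2: TCA (Ser) → TGA (Stop) — nonsense.
Codon 4: CCA (Pro) → TCA (Ser) — missense.
Codon 6: ACC (Thr) → TCC (Ser) — missense.
Codon 8: GCC (Ala) → CCC (Pro) — missense.
Synonymous: 0 of 5.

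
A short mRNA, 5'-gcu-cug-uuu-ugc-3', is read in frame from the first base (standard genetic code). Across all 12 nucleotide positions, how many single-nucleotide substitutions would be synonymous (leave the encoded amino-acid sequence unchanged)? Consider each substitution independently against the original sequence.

9

Codon 1 (GCU, Ala): 3 synonymous substitutions.
Codon 2 (CUG, Leu): 4 synonymous substitutions.
Codon 3 (UUU, Phe): 1 synonymous substitution.
Codon 4 (UGC, Cys): 1 synonymous substitution.
Total: 3 + 4 + 1 + 1 = 9.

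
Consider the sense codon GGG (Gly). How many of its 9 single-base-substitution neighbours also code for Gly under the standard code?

Position 1: none → 0 synonymous.
Position 2: none → 0 synonymous.
Position 3: GGU, GGC, GGA → 3 synonymous.
Total: 0 + 0 + 3 = 3.

3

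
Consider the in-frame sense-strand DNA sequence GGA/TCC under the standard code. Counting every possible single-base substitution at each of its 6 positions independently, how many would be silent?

6

Codon 1 (GGA, Gly): 3 synonymous substitutions.
Codon 2 (TCC, Ser): 3 synonymous substitutions.
Total: 3 + 3 = 6.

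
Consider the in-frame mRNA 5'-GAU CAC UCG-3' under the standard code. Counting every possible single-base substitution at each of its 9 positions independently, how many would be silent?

5

Codon 1 (GAU, Asp): 1 synonymous substitution.
Codon 2 (CAC, His): 1 synonymous substitution.
Codon 3 (UCG, Ser): 3 synonymous substitutions.
Total: 1 + 1 + 3 = 5.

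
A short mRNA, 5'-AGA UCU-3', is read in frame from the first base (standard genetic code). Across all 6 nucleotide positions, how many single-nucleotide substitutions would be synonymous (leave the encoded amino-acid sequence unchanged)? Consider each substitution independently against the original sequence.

5

Codon 1 (AGA, Arg): 2 synonymous substitutions.
Codon 2 (UCU, Ser): 3 synonymous substitutions.
Total: 2 + 3 = 5.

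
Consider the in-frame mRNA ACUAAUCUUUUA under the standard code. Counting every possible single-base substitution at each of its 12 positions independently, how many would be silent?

9

Codon 1 (ACU, Thr): 3 synonymous substitutions.
Codon 2 (AAU, Asn): 1 synonymous substitution.
Codon 3 (CUU, Leu): 3 synonymous substitutions.
Codon 4 (UUA, Leu): 2 synonymous substitutions.
Total: 3 + 1 + 3 + 2 = 9.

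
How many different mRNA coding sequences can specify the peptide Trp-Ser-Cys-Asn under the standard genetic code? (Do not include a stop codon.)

24

Trp: 1 codon.
Ser: 6 codons.
Cys: 2 codons.
Asn: 2 codons.
1 × 6 × 2 × 2 = 24.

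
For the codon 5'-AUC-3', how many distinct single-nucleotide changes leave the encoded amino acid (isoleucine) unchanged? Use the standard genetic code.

2

Position 1: none → 0 synonymous.
Position 2: none → 0 synonymous.
Position 3: AUU, AUA → 2 synonymous.
Total: 0 + 0 + 2 = 2.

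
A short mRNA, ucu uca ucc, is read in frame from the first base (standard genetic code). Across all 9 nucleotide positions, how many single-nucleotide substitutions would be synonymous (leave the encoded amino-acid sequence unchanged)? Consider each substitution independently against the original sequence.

Codon 1 (UCU, Ser): 3 synonymous substitutions.
Codon 2 (UCA, Ser): 3 synonymous substitutions.
Codon 3 (UCC, Ser): 3 synonymous substitutions.
Total: 3 + 3 + 3 = 9.

9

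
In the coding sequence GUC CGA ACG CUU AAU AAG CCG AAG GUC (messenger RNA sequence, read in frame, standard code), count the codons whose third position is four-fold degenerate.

Codon 1 GUC (Val): third position 4-fold.
Codon 2 CGA (Arg): third position 4-fold.
Codon 3 ACG (Thr): third position 4-fold.
Codon 4 CUU (Leu): third position 4-fold.
Codon 5 AAU (Asn): third position 2-fold.
Codon 6 AAG (Lys): third position 2-fold.
Codon 7 CCG (Pro): third position 4-fold.
Codon 8 AAG (Lys): third position 2-fold.
Codon 9 GUC (Val): third position 4-fold.
Four-fold degenerate third positions: 6.

6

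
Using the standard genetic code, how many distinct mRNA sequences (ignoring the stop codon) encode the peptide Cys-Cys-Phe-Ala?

Cys: 2 codons.
Cys: 2 codons.
Phe: 2 codons.
Ala: 4 codons.
2 × 2 × 2 × 4 = 32.

32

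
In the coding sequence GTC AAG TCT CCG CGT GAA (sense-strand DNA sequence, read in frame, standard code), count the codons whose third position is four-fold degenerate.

Codon 1 GTC (Val): third position 4-fold.
Codon 2 AAG (Lys): third position 2-fold.
Codon 3 TCT (Ser): third position 4-fold.
Codon 4 CCG (Pro): third position 4-fold.
Codon 5 CGT (Arg): third position 4-fold.
Codon 6 GAA (Glu): third position 2-fold.
Four-fold degenerate third positions: 4.

4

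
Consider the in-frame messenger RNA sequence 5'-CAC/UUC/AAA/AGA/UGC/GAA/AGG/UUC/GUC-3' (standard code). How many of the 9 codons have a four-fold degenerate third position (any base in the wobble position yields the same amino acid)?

1

Codon 1 CAC (His): third position 2-fold.
Codon 2 UUC (Phe): third position 2-fold.
Codon 3 AAA (Lys): third position 2-fold.
Codon 4 AGA (Arg): third position 2-fold.
Codon 5 UGC (Cys): third position 2-fold.
Codon 6 GAA (Glu): third position 2-fold.
Codon 7 AGG (Arg): third position 2-fold.
Codon 8 UUC (Phe): third position 2-fold.
Codon 9 GUC (Val): third position 4-fold.
Four-fold degenerate third positions: 1.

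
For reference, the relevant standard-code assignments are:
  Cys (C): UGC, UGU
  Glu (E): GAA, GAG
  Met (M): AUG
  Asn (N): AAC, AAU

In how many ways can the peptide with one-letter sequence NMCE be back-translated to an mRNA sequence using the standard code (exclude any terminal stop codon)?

Asn: 2 codons.
Met: 1 codon.
Cys: 2 codons.
Glu: 2 codons.
2 × 1 × 2 × 2 = 8.

8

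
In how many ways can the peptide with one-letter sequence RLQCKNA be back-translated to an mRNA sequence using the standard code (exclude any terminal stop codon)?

2304

Arg: 6 codons.
Leu: 6 codons.
Gln: 2 codons.
Cys: 2 codons.
Lys: 2 codons.
Asn: 2 codons.
Ala: 4 codons.
6 × 6 × 2 × 2 × 2 × 2 × 4 = 2304.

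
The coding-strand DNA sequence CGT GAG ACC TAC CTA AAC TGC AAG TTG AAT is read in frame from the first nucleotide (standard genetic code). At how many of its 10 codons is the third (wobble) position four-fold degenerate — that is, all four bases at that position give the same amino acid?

3

Codon 1 CGT (Arg): third position 4-fold.
Codon 2 GAG (Glu): third position 2-fold.
Codon 3 ACC (Thr): third position 4-fold.
Codon 4 TAC (Tyr): third position 2-fold.
Codon 5 CTA (Leu): third position 4-fold.
Codon 6 AAC (Asn): third position 2-fold.
Codon 7 TGC (Cys): third position 2-fold.
Codon 8 AAG (Lys): third position 2-fold.
Codon 9 TTG (Leu): third position 2-fold.
Codon 10 AAT (Asn): third position 2-fold.
Four-fold degenerate third positions: 3.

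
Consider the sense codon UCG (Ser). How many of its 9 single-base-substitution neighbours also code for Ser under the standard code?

3

Position 1: none → 0 synonymous.
Position 2: none → 0 synonymous.
Position 3: UCU, UCC, UCA → 3 synonymous.
Total: 0 + 0 + 3 = 3.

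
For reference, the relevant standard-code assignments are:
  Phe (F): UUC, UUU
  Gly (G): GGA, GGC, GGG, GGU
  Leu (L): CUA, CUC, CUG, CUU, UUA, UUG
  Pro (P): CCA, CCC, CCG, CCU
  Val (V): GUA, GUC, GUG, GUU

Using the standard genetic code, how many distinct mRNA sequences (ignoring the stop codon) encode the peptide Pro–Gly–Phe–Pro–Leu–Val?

Pro: 4 codons.
Gly: 4 codons.
Phe: 2 codons.
Pro: 4 codons.
Leu: 6 codons.
Val: 4 codons.
4 × 4 × 2 × 4 × 6 × 4 = 3072.

3072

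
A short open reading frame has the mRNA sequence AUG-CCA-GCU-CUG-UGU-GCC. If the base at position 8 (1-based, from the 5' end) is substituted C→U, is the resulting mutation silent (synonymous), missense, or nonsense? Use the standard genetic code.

Position 8 falls in codon 3: GCU → Ala.
After the substitution the codon is GUU → Val.
Ala ≠ Val, so this is a missense mutation.

missense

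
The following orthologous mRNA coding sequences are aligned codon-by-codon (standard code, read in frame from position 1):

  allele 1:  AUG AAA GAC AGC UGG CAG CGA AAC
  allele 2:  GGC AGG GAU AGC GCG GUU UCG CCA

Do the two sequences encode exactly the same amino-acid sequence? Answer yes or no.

no

Codon 1: AUG Met / GGC Gly — nonsynonymous.
Codon 2: AAA Lys / AGG Arg — nonsynonymous.
Codon 3: GAC Asp / GAU Asp — synonymous.
Codon 4: AGC Ser / AGC Ser — identical.
Codon 5: UGG Trp / GCG Ala — nonsynonymous.
Codon 6: CAG Gln / GUU Val — nonsynonymous.
Codon 7: CGA Arg / UCG Ser — nonsynonymous.
Codon 8: AAC Asn / CCA Pro — nonsynonymous.
Nonsynonymous differences: 6 → different protein.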